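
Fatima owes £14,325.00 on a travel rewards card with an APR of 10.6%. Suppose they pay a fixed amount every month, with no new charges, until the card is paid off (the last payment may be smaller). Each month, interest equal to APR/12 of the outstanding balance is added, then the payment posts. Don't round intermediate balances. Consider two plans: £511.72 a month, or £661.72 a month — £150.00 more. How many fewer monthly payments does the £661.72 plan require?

8 fewer payments

Monthly rate r = 10.6%/12 = 0.883333% = 0.00883333.
At £511.72/mo: n = ⌈−ln(1 − rB₀/P)/ln(1+r)⌉ = 33 payments (last £153.78); total interest = total paid − £14,325.00 = £2,203.82.
At £661.72/mo: 25 payments (last £88.03); total interest £1,644.31.
Payments saved = 33 − 25 = 8.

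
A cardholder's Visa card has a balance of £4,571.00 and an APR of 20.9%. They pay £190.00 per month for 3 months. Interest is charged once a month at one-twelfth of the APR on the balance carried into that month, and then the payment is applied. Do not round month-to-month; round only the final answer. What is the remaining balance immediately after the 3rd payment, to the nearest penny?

£4,234.03

Monthly rate r = 20.9%/12 = 1.74167% = 0.0174167.
Each month: B ← B·(1+r) − £190.00.
Month 1: interest £79.61; balance after payment £4,460.61.
Month 2: interest £77.69; balance after payment £4,348.30.
Month 3: interest £75.73; balance after payment £4,234.03.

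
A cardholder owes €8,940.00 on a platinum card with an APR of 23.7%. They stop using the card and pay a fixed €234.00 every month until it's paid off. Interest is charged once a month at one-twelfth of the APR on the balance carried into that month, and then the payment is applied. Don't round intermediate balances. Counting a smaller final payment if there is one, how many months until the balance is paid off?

Monthly rate r = 23.7%/12 = 1.975% = 0.01975.
Recurrence: B ← B·(1+r) − €234.00.
Month 1: interest €176.56; balance after payment €8,882.57.
Month 2: interest €175.43; balance after payment €8,824.00.
Closed form: n = −ln(1 − rB₀/P)/ln(1+r) = −ln(0.24545)/ln(1.01975) ≈ 71.822, so the balance reaches zero during payment 72.

72 payments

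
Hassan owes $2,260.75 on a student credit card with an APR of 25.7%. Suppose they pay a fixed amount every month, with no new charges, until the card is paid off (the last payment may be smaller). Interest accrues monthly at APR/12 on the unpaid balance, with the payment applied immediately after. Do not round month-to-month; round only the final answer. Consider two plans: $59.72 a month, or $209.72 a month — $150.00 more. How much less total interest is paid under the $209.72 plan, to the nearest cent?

$2,093.18

Monthly rate r = 25.7%/12 = 2.14167% = 0.0214167.
At $59.72/mo: n = ⌈−ln(1 − rB₀/P)/ln(1+r)⌉ = 79 payments (last $33.41); total interest = total paid − $2,260.75 = $2,430.82.
At $209.72/mo: 13 payments (last $81.75); total interest $337.64.
Interest saved = $2,430.82 − $337.64 = $2,093.18.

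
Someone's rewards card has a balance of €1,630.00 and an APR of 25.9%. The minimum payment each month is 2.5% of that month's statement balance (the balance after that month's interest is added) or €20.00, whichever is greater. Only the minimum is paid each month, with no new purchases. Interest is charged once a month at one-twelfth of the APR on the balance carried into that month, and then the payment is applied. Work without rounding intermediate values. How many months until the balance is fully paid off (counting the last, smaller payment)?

273 months

Monthly rate r = 25.9%/12 = 2.15833% = 0.0215833.
While 2.5% of the post-interest balance exceeds €20.00, each month B ← (B·(1+r))·(1 − 0.025), i.e. B shrinks by the factor (1+r)·0.975 = 0.99604.
This holds for months 1–185. Entering month 186 the balance is €782.88; 2.5% of the post-interest balance is now below €20.00, so the flat €20.00 minimum applies from here.
From month 186 a fixed €20.00 at rate r clears €782.88 in 88 more payments. Total: 185 + 88 = 273 months.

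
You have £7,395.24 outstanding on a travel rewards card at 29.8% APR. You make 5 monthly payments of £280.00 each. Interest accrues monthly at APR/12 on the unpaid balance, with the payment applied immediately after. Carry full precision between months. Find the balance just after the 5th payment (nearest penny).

£6,888.95

Monthly rate r = 29.8%/12 = 2.48333% = 0.0248333.
Each month: B ← B·(1+r) − £280.00.
Month 1: interest £183.65; balance after payment £7,298.89.
Month 2: interest £181.26; balance after payment £7,200.14.
Month 3: interest £178.80; balance after payment £7,098.95.
Month 4: interest £176.29; balance after payment £6,995.24.
Month 5: interest £173.72; balance after payment £6,888.95.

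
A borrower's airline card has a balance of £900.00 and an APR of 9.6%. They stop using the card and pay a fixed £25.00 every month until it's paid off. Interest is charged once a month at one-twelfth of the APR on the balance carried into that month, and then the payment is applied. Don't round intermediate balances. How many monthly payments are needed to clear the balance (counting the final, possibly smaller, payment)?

Monthly rate r = 9.6%/12 = 0.8% = 0.008.
Recurrence: B ← B·(1+r) − £25.00.
Month 1: interest £7.20; balance after payment £882.20.
Month 2: interest £7.06; balance after payment £864.26.
Closed form: n = −ln(1 − rB₀/P)/ln(1+r) = −ln(0.712)/ln(1.008) ≈ 42.629, so the balance reaches zero during payment 43.

43 months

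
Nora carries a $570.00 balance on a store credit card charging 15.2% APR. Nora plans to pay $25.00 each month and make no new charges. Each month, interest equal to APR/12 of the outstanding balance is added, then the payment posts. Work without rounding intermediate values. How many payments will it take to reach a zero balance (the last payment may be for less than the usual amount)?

28 payments

Monthly rate r = 15.2%/12 = 1.26667% = 0.0126667.
Recurrence: B ← B·(1+r) − $25.00.
Month 1: interest $7.22; balance after payment $552.22.
Month 2: interest $6.99; balance after payment $534.21.
Closed form: n = −ln(1 − rB₀/P)/ln(1+r) = −ln(0.7112)/ln(1.01267) ≈ 27.075, so the balance reaches zero during payment 28.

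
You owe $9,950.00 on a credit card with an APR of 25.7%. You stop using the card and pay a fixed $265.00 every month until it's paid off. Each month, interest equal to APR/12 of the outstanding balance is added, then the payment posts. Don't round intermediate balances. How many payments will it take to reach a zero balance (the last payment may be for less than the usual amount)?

77 payments

Monthly rate r = 25.7%/12 = 2.14167% = 0.0214167.
Recurrence: B ← B·(1+r) − $265.00.
Month 1: interest $213.10; balance after payment $9,898.10.
Month 2: interest $211.98; balance after payment $9,845.08.
Closed form: n = −ln(1 − rB₀/P)/ln(1+r) = −ln(0.19586)/ln(1.02142) ≈ 76.937, so the balance reaches zero during payment 77.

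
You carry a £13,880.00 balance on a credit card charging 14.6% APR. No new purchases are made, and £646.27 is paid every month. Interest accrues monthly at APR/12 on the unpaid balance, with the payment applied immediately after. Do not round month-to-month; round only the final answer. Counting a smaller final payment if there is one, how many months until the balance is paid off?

26 payments

Monthly rate r = 14.6%/12 = 1.21667% = 0.0121667.
Recurrence: B ← B·(1+r) − £646.27.
Month 1: interest £168.87; balance after payment £13,402.60.
Month 2: interest £163.07; balance after payment £12,919.40.
Closed form: n = −ln(1 − rB₀/P)/ln(1+r) = −ln(0.7387)/ln(1.01217) ≈ 25.045, so the balance reaches zero during payment 26.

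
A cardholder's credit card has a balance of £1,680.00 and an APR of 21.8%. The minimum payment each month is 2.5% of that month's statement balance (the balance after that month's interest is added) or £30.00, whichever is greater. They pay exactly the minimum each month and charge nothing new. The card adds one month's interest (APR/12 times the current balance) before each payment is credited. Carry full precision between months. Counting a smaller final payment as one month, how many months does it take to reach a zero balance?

118 months

Monthly rate r = 21.8%/12 = 1.81667% = 0.0181667.
While 2.5% of the post-interest balance exceeds £30.00, each month B ← (B·(1+r))·(1 − 0.025), i.e. B shrinks by the factor (1+r)·0.975 = 0.99271.
This holds for months 1–49. Entering month 50 the balance is £1,173.98; 2.5% of the post-interest balance is now below £30.00, so the flat £30.00 minimum applies from here.
From month 50 a fixed £30.00 at rate r clears £1,173.98 in 69 more payments. Total: 49 + 69 = 118 months.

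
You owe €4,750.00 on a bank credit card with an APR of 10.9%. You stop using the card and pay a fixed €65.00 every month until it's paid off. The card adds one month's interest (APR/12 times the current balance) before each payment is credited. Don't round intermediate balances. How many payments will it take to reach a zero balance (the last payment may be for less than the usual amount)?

121 months

Monthly rate r = 10.9%/12 = 0.908333% = 0.00908333.
Recurrence: B ← B·(1+r) − €65.00.
Month 1: interest €43.15; balance after payment €4,728.15.
Month 2: interest €42.95; balance after payment €4,706.09.
Closed form: n = −ln(1 − rB₀/P)/ln(1+r) = −ln(0.33622)/ln(1.00908) ≈ 120.544, so the balance reaches zero during payment 121.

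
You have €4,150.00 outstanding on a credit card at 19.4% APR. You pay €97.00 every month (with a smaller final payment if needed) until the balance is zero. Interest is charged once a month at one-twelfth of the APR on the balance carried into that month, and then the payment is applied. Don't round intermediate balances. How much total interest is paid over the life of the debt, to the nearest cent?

Monthly rate r = 19.4%/12 = 1.61667% = 0.0161667.
Payoff takes n = ⌈−ln(1 − rB₀/P)/ln(1+r)⌉ = ⌈73.364⌉ = 74 payments; the last is €35.53.
Total paid = 73·€97.00 + €35.53 = €7,116.53.
Total interest = total paid − principal = €7,116.53 − €4,150.00 = €2,966.53.

€2,966.53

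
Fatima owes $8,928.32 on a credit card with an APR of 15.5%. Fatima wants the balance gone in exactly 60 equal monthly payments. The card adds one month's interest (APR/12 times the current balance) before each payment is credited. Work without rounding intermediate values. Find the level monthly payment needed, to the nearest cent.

$214.75

Monthly rate r = 15.5%/12 = 1.29167% = 0.0129167.
Level-payment amortization: P = B₀·r / (1 − (1+r)^(−n)) = 8928.32·0.0129167 / (1 − 1.01292^(−60)).
Denominator 1 − (1+r)^(−60) = 0.537004285.
P = 115.324 / 0.537004285 ≈ 214.75.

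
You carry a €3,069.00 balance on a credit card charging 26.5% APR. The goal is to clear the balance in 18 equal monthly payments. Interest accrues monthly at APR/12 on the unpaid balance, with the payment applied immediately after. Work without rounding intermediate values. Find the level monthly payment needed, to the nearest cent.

Monthly rate r = 26.5%/12 = 2.20833% = 0.0220833.
Level-payment amortization: P = B₀·r / (1 − (1+r)^(−n)) = 3069.00·0.0220833 / (1 − 1.02208^(−18)).
Denominator 1 − (1+r)^(−18) = 0.325089036.
P = 67.7738 / 0.325089036 ≈ 208.48.

€208.48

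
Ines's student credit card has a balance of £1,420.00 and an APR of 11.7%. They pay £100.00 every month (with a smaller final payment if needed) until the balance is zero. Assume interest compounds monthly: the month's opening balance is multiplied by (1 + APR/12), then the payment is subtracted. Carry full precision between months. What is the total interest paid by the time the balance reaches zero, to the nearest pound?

Monthly rate r = 11.7%/12 = 0.975% = 0.00975.
Payoff takes n = ⌈−ln(1 − rB₀/P)/ln(1+r)⌉ = ⌈15.359⌉ = 16 payments; the last is £35.98.
Total paid = 15·£100.00 + £35.98 = £1,535.98.
Total interest = total paid − principal = £1,535.98 − £1,420.00 = £115.98.

£116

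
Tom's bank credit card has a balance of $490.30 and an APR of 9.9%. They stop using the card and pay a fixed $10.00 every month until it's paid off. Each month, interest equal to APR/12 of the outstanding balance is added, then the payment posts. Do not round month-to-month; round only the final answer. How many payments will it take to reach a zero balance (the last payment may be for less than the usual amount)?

64 months

Monthly rate r = 9.9%/12 = 0.825% = 0.00825.
Recurrence: B ← B·(1+r) − $10.00.
Month 1: interest $4.04; balance after payment $484.34.
Month 2: interest $4.00; balance after payment $478.34.
Closed form: n = −ln(1 − rB₀/P)/ln(1+r) = −ln(0.5955)/ln(1.00825) ≈ 63.089, so the balance reaches zero during payment 64.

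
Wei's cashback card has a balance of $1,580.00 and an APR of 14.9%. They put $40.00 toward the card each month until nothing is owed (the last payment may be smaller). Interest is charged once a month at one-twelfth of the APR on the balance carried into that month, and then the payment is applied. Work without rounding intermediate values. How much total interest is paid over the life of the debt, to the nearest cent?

$605.57

Monthly rate r = 14.9%/12 = 1.24167% = 0.0124167.
Payoff takes n = ⌈−ln(1 − rB₀/P)/ln(1+r)⌉ = ⌈54.638⌉ = 55 payments; the last is $25.57.
Total paid = 54·$40.00 + $25.57 = $2,185.57.
Total interest = total paid − principal = $2,185.57 − $1,580.00 = $605.57.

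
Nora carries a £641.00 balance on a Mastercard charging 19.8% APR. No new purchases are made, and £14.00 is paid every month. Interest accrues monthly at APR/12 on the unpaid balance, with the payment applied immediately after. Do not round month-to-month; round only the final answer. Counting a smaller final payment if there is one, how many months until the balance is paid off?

87 months

Monthly rate r = 19.8%/12 = 1.65% = 0.0165.
Recurrence: B ← B·(1+r) − £14.00.
Month 1: interest £10.58; balance after payment £637.58.
Month 2: interest £10.52; balance after payment £634.10.
Closed form: n = −ln(1 − rB₀/P)/ln(1+r) = −ln(0.24454)/ln(1.0165) ≈ 86.059, so the balance reaches zero during payment 87.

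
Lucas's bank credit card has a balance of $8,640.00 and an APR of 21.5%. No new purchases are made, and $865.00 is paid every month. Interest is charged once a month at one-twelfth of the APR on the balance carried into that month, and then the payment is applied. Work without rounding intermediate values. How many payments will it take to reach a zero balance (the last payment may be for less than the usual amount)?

12 months

Monthly rate r = 21.5%/12 = 1.79167% = 0.0179167.
Recurrence: B ← B·(1+r) − $865.00.
Month 1: interest $154.80; balance after payment $7,929.80.
Month 2: interest $142.08; balance after payment $7,206.88.
Closed form: n = −ln(1 − rB₀/P)/ln(1+r) = −ln(0.82104)/ln(1.01792) ≈ 11.104, so the balance reaches zero during payment 12.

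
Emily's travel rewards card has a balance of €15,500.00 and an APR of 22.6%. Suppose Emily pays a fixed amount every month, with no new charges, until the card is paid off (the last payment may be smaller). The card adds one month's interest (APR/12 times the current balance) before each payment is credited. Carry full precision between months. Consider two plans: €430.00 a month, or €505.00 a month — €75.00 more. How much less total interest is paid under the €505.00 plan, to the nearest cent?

€2,823.88

Monthly rate r = 22.6%/12 = 1.88333% = 0.0188333.
At €430.00/mo: n = ⌈−ln(1 − rB₀/P)/ln(1+r)⌉ = 61 payments (last €379.23); total interest = total paid − €15,500.00 = €10,679.23.
At €505.00/mo: 47 payments (last €125.35); total interest €7,855.35.
Interest saved = €10,679.23 − €7,855.35 = €2,823.88.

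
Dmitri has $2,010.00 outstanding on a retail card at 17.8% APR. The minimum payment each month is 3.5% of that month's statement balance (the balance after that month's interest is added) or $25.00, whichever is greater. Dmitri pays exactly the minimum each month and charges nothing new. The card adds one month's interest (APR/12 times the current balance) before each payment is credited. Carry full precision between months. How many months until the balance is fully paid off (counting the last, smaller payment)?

Monthly rate r = 17.8%/12 = 1.48333% = 0.0148333.
While 3.5% of the post-interest balance exceeds $25.00, each month B ← (B·(1+r))·(1 − 0.035), i.e. B shrinks by the factor (1+r)·0.965 = 0.97931.
This holds for months 1–51. Entering month 52 the balance is $692.18; 3.5% of the post-interest balance is now below $25.00, so the flat $25.00 minimum applies from here.
From month 52 a fixed $25.00 at rate r clears $692.18 in 36 more payments. Total: 51 + 36 = 87 months.

87 months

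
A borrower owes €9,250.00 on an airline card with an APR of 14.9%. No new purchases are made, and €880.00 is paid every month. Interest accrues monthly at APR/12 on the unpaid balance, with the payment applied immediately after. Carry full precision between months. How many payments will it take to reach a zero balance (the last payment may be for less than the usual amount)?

Monthly rate r = 14.9%/12 = 1.24167% = 0.0124167.
Recurrence: B ← B·(1+r) − €880.00.
Month 1: interest €114.85; balance after payment €8,484.85.
Month 2: interest €105.35; balance after payment €7,710.21.
Closed form: n = −ln(1 − rB₀/P)/ln(1+r) = −ln(0.86948)/ln(1.01242) ≈ 11.333, so the balance reaches zero during payment 12.

12 months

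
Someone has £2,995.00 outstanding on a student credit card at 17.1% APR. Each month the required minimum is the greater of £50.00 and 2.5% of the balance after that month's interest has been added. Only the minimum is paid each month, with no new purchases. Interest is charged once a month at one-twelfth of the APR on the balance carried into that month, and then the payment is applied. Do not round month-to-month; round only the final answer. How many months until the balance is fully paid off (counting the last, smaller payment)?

96 months

Monthly rate r = 17.1%/12 = 1.425% = 0.01425.
While 2.5% of the post-interest balance exceeds £50.00, each month B ← (B·(1+r))·(1 − 0.025), i.e. B shrinks by the factor (1+r)·0.975 = 0.98889.
This holds for months 1–38. Entering month 39 the balance is £1,959.22; 2.5% of the post-interest balance is now below £50.00, so the flat £50.00 minimum applies from here.
From month 39 a fixed £50.00 at rate r clears £1,959.22 in 58 more payments. Total: 38 + 58 = 96 months.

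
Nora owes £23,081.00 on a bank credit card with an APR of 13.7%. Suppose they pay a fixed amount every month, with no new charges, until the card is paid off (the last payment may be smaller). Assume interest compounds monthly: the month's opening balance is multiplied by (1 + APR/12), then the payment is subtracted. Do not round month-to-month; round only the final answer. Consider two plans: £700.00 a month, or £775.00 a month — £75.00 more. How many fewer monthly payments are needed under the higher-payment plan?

5 fewer payments

Monthly rate r = 13.7%/12 = 1.14167% = 0.0114167.
At £700.00/mo: n = ⌈−ln(1 − rB₀/P)/ln(1+r)⌉ = 42 payments (last £425.13); total interest = total paid − £23,081.00 = £6,044.13.
At £775.00/mo: 37 payments (last £469.36); total interest £5,288.36.
Payments saved = 42 − 37 = 5.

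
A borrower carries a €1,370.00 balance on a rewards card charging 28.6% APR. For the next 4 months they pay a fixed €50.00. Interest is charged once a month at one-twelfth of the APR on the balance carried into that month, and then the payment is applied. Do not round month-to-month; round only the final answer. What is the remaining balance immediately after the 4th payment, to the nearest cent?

€1,298.09

Monthly rate r = 28.6%/12 = 2.38333% = 0.0238333.
Each month: B ← B·(1+r) − €50.00.
Month 1: interest €32.65; balance after payment €1,352.65.
Month 2: interest €32.24; balance after payment €1,334.89.
Month 3: interest €31.81; balance after payment €1,316.70.
Month 4: interest €31.38; balance after payment €1,298.09.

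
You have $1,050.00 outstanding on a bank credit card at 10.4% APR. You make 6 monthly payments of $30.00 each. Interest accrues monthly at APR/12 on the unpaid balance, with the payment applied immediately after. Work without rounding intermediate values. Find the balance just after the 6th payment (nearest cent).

$921.85

Monthly rate r = 10.4%/12 = 0.866667% = 0.00866667.
Each month: B ← B·(1+r) − $30.00.
Month 1: interest $9.10; balance after payment $1,029.10.
Month 2: interest $8.92; balance after payment $1,008.02.
Month 3: interest $8.74; balance after payment $986.76.
Month 4: interest $8.55; balance after payment $965.31.
Month 5: interest $8.37; balance after payment $943.67.
Month 6: interest $8.18; balance after payment $921.85.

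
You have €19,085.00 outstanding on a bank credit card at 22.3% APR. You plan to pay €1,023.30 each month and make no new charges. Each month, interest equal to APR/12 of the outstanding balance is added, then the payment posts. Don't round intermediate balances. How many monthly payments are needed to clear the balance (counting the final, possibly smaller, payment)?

Monthly rate r = 22.3%/12 = 1.85833% = 0.0185833.
Recurrence: B ← B·(1+r) − €1,023.30.
Month 1: interest €354.66; balance after payment €18,416.36.
Month 2: interest €342.24; balance after payment €17,735.30.
Closed form: n = −ln(1 − rB₀/P)/ln(1+r) = −ln(0.65341)/ln(1.01858) ≈ 23.111, so the balance reaches zero during payment 24.

24 payments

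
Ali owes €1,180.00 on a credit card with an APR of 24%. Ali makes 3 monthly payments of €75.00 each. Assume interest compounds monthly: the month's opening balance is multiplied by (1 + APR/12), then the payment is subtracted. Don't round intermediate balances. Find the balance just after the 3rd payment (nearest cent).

€1,022.70

Monthly rate r = 24%/12 = 2% = 0.02.
Each month: B ← B·(1+r) − €75.00.
Month 1: interest €23.60; balance after payment €1,128.60.
Month 2: interest €22.57; balance after payment €1,076.17.
Month 3: interest €21.52; balance after payment €1,022.70.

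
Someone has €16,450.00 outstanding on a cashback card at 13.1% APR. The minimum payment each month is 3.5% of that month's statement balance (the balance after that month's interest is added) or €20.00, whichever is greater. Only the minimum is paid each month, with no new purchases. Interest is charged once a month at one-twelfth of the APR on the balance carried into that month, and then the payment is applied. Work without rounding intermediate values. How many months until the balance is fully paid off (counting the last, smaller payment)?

171 months

Monthly rate r = 13.1%/12 = 1.09167% = 0.0109167.
While 3.5% of the post-interest balance exceeds €20.00, each month B ← (B·(1+r))·(1 − 0.035), i.e. B shrinks by the factor (1+r)·0.965 = 0.97553.
This holds for months 1–137. Entering month 138 the balance is €552.60; 3.5% of the post-interest balance is now below €20.00, so the flat €20.00 minimum applies from here.
From month 138 a fixed €20.00 at rate r clears €552.60 in 34 more payments. Total: 137 + 34 = 171 months.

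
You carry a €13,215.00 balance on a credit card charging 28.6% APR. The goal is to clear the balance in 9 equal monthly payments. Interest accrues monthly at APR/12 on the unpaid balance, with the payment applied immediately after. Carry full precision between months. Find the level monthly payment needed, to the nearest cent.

€1,648.80

Monthly rate r = 28.6%/12 = 2.38333% = 0.0238333.
Level-payment amortization: P = B₀·r / (1 − (1+r)^(−n)) = 13215.00·0.0238333 / (1 − 1.02383^(−9)).
Denominator 1 − (1+r)^(−9) = 0.191022178.
P = 314.958 / 0.191022178 ≈ 1648.80.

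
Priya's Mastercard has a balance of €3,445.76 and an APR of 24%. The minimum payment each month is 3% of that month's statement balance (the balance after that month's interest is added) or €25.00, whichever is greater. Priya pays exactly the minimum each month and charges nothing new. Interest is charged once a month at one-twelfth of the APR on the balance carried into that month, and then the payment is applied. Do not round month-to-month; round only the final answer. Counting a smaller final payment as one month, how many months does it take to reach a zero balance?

189 months

Monthly rate r = 24%/12 = 2% = 0.02.
While 3% of the post-interest balance exceeds €25.00, each month B ← (B·(1+r))·(1 − 0.03), i.e. B shrinks by the factor (1+r)·0.97 = 0.9894.
This holds for months 1–136. Entering month 137 the balance is €808.84; 3% of the post-interest balance is now below €25.00, so the flat €25.00 minimum applies from here.
From month 137 a fixed €25.00 at rate r clears €808.84 in 53 more payments. Total: 136 + 53 = 189 months.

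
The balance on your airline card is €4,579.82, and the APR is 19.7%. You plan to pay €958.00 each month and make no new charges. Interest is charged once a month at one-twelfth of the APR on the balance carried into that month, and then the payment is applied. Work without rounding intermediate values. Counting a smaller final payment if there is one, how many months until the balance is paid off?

6 payments

Monthly rate r = 19.7%/12 = 1.64167% = 0.0164167.
Recurrence: B ← B·(1+r) − €958.00.
Month 1: interest €75.19; balance after payment €3,697.01.
Month 2: interest €60.69; balance after payment €2,799.70.
Month 3: interest €45.96; balance after payment €1,887.66.
Month 4: interest €30.99; balance after payment €960.65.
Month 5: interest €15.77; balance after payment €18.42.
Month 6: interest €0.30; balance after payment €0.00.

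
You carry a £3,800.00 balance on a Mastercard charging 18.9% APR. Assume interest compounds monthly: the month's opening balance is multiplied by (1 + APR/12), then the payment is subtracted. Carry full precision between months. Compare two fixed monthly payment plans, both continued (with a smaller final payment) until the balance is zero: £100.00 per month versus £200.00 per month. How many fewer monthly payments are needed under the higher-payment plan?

Monthly rate r = 18.9%/12 = 1.575% = 0.01575.
At £100.00/mo: n = ⌈−ln(1 − rB₀/P)/ln(1+r)⌉ = 59 payments (last £39.65); total interest = total paid − £3,800.00 = £2,039.65.
At £200.00/mo: 23 payments (last £151.36); total interest £751.36.
Payments saved = 59 − 23 = 36.

36 fewer payments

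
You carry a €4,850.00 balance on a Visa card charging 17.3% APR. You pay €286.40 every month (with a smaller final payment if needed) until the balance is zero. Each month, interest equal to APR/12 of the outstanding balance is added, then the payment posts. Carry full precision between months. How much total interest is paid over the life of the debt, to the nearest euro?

€751

Monthly rate r = 17.3%/12 = 1.44167% = 0.0144167.
Payoff takes n = ⌈−ln(1 − rB₀/P)/ln(1+r)⌉ = ⌈19.554⌉ = 20 payments; the last is €159.26.
Total paid = 19·€286.40 + €159.26 = €5,600.86.
Total interest = total paid − principal = €5,600.86 − €4,850.00 = €750.86.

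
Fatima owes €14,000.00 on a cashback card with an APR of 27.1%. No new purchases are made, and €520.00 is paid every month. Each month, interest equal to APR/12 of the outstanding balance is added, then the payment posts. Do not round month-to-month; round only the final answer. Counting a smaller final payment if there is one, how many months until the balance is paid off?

42 months

Monthly rate r = 27.1%/12 = 2.25833% = 0.0225833.
Recurrence: B ← B·(1+r) − €520.00.
Month 1: interest €316.17; balance after payment €13,796.17.
Month 2: interest €311.56; balance after payment €13,587.73.
Closed form: n = −ln(1 − rB₀/P)/ln(1+r) = −ln(0.39199)/ln(1.02258) ≈ 41.936, so the balance reaches zero during payment 42.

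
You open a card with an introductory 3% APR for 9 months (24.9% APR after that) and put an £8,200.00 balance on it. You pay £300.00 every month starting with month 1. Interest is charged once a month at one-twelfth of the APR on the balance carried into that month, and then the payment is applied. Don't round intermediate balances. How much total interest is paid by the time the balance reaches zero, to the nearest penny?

£1,755.03

Promo months 1–9 at r₀ = 3%/12 = 0.0025; months 10+ at r₁ = 24.9%/12 = 0.02075.
After month 9: iterate B ← B·(1+r₀) − £300.00 for 9 months → £5,659.20.
Then at r₁ with £300.00/mo: n₂ = −ln(1 − r₁·B/P)/ln(1+r₁) ≈ 24.18 → 25 more payments.
Total paid = 33·£300.00 + £55.03 = £9,955.03; interest = £9,955.03 − £8,200.00 = £1,755.03.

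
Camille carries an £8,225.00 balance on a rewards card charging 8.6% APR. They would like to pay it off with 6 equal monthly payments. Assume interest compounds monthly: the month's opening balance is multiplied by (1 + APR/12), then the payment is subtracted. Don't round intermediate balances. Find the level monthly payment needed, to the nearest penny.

Monthly rate r = 8.6%/12 = 0.716667% = 0.00716667.
Level-payment amortization: P = B₀·r / (1 − (1+r)^(−n)) = 8225.00·0.00716667 / (1 − 1.00717^(−6)).
Denominator 1 − (1+r)^(−6) = 0.0419417019.
P = 58.9458 / 0.0419417019 ≈ 1405.42.

£1,405.42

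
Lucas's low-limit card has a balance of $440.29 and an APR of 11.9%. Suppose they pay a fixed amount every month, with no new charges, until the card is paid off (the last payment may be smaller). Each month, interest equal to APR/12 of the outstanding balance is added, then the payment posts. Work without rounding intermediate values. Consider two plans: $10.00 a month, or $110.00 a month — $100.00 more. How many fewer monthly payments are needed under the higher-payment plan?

54 fewer payments

Monthly rate r = 11.9%/12 = 0.991667% = 0.00991667.
At $10.00/mo: n = ⌈−ln(1 − rB₀/P)/ln(1+r)⌉ = 59 payments (last $1.49); total interest = total paid − $440.29 = $141.20.
At $110.00/mo: 5 payments (last $11.54); total interest $11.25.
Payments saved = 59 − 5 = 54.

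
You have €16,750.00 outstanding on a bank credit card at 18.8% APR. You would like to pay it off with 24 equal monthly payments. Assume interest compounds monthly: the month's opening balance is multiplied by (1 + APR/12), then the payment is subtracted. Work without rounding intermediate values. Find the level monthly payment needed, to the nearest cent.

Monthly rate r = 18.8%/12 = 1.56667% = 0.0156667.
Level-payment amortization: P = B₀·r / (1 − (1+r)^(−n)) = 16750.00·0.0156667 / (1 − 1.01567^(−24)).
Denominator 1 − (1+r)^(−24) = 0.311393351.
P = 262.417 / 0.311393351 ≈ 842.72.

€842.72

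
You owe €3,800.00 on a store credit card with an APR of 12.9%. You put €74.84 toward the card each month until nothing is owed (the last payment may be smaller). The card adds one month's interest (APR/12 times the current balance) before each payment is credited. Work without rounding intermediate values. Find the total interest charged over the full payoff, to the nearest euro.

Monthly rate r = 12.9%/12 = 1.075% = 0.01075.
Payoff takes n = ⌈−ln(1 − rB₀/P)/ln(1+r)⌉ = ⌈73.816⌉ = 74 payments; the last is €61.12.
Total paid = 73·€74.84 + €61.12 = €5,524.44.
Total interest = total paid − principal = €5,524.44 − €3,800.00 = €1,724.44.

€1,724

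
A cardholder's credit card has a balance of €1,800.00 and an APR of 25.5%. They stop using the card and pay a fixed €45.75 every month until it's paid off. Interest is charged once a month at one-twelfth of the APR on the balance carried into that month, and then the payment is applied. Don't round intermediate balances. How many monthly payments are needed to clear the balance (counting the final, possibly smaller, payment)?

86 months

Monthly rate r = 25.5%/12 = 2.125% = 0.02125.
Recurrence: B ← B·(1+r) − €45.75.
Month 1: interest €38.25; balance after payment €1,792.50.
Month 2: interest €38.09; balance after payment €1,784.84.
Closed form: n = −ln(1 − rB₀/P)/ln(1+r) = −ln(0.16393)/ln(1.02125) ≈ 85.997, so the balance reaches zero during payment 86.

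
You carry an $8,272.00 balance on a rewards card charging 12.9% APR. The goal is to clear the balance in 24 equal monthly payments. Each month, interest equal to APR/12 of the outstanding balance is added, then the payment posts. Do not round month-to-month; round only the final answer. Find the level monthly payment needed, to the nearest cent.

$392.88

Monthly rate r = 12.9%/12 = 1.075% = 0.01075.
Level-payment amortization: P = B₀·r / (1 − (1+r)^(−n)) = 8272.00·0.01075 / (1 − 1.01075^(−24)).
Denominator 1 − (1+r)^(−24) = 0.226340256.
P = 88.924 / 0.226340256 ≈ 392.88.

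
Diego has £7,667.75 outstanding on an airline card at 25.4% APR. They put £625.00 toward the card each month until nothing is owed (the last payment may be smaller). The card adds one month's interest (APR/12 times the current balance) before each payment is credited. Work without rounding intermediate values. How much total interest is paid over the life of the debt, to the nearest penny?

£1,305.56

Monthly rate r = 25.4%/12 = 2.11667% = 0.0211667.
Payoff takes n = ⌈−ln(1 − rB₀/P)/ln(1+r)⌉ = ⌈14.355⌉ = 15 payments; the last is £223.31.
Total paid = 14·£625.00 + £223.31 = £8,973.31.
Total interest = total paid − principal = £8,973.31 − £7,667.75 = £1,305.56.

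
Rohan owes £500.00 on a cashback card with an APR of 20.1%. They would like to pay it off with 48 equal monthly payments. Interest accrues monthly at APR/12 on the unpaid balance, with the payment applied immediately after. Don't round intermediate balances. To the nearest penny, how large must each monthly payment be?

Monthly rate r = 20.1%/12 = 1.675% = 0.01675.
Level-payment amortization: P = B₀·r / (1 − (1+r)^(−n)) = 500.00·0.01675 / (1 − 1.01675^(−48)).
Denominator 1 − (1+r)^(−48) = 0.549474572.
P = 8.375 / 0.549474572 ≈ 15.24.

£15.24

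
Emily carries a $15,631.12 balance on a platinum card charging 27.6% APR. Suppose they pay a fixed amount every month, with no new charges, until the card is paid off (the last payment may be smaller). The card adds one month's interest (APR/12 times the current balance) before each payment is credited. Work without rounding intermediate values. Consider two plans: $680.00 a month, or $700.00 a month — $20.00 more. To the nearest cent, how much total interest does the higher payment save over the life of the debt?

Monthly rate r = 27.6%/12 = 2.3% = 0.023.
At $680.00/mo: n = ⌈−ln(1 − rB₀/P)/ln(1+r)⌉ = 34 payments (last $56.10); total interest = total paid − $15,631.12 = $6,864.98.
At $700.00/mo: 32 payments (last $487.68); total interest $6,556.56.
Interest saved = $6,864.98 − $6,556.56 = $308.42.

$308.42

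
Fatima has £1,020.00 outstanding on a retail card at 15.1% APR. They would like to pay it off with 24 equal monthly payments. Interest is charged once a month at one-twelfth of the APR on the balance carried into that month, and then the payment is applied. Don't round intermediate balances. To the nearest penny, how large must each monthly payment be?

Monthly rate r = 15.1%/12 = 1.25833% = 0.0125833.
Level-payment amortization: P = B₀·r / (1 − (1+r)^(−n)) = 1020.00·0.0125833 / (1 − 1.01258^(−24)).
Denominator 1 − (1+r)^(−24) = 0.259267492.
P = 12.835 / 0.259267492 ≈ 49.50.

£49.50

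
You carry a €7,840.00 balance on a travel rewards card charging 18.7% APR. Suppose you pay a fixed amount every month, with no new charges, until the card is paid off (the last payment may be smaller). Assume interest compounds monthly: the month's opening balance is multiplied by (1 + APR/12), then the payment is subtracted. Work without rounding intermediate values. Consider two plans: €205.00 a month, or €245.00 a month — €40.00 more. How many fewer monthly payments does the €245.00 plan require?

Monthly rate r = 18.7%/12 = 1.55833% = 0.0155833.
At €205.00/mo: n = ⌈−ln(1 − rB₀/P)/ln(1+r)⌉ = 59 payments (last €124.95); total interest = total paid − €7,840.00 = €4,174.95.
At €245.00/mo: 45 payments (last €160.53); total interest €3,100.53.
Payments saved = 59 − 45 = 14.

14 fewer payments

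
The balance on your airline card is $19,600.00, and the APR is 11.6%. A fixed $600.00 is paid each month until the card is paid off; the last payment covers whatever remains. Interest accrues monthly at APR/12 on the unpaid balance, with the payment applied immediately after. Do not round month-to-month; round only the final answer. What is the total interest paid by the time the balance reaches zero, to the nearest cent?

$4,067.84

Monthly rate r = 11.6%/12 = 0.966667% = 0.00966667.
Payoff takes n = ⌈−ln(1 − rB₀/P)/ln(1+r)⌉ = ⌈39.445⌉ = 40 payments; the last is $267.84.
Total paid = 39·$600.00 + $267.84 = $23,667.84.
Total interest = total paid − principal = $23,667.84 − $19,600.00 = $4,067.84.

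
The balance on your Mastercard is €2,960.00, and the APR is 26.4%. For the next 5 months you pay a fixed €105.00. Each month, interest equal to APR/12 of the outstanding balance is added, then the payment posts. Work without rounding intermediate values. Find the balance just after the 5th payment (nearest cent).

€2,751.63

Monthly rate r = 26.4%/12 = 2.2% = 0.022.
Each month: B ← B·(1+r) − €105.00.
Month 1: interest €65.12; balance after payment €2,920.12.
Month 2: interest €64.24; balance after payment €2,879.36.
Month 3: interest €63.35; balance after payment €2,837.71.
Month 4: interest €62.43; balance after payment €2,795.14.
Month 5: interest €61.49; balance after payment €2,751.63.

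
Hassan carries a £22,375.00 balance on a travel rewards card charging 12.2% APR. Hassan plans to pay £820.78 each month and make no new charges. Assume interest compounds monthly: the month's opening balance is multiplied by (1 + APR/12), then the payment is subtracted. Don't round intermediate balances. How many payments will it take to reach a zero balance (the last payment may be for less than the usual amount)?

Monthly rate r = 12.2%/12 = 1.01667% = 0.0101667.
Recurrence: B ← B·(1+r) − £820.78.
Month 1: interest £227.48; balance after payment £21,781.70.
Month 2: interest £221.45; balance after payment £21,182.37.
Closed form: n = −ln(1 − rB₀/P)/ln(1+r) = −ln(0.72285)/ln(1.01017) ≈ 32.085, so the balance reaches zero during payment 33.

33 payments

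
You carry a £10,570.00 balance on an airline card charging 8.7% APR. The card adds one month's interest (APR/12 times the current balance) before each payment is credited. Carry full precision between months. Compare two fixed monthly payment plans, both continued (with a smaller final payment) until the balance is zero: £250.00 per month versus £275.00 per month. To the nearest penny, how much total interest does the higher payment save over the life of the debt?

Monthly rate r = 8.7%/12 = 0.725% = 0.00725.
At £250.00/mo: n = ⌈−ln(1 − rB₀/P)/ln(1+r)⌉ = 51 payments (last £168.22); total interest = total paid − £10,570.00 = £2,098.22.
At £275.00/mo: 46 payments (last £60.19); total interest £1,865.19.
Interest saved = £2,098.22 − £1,865.19 = £233.03.

£233.03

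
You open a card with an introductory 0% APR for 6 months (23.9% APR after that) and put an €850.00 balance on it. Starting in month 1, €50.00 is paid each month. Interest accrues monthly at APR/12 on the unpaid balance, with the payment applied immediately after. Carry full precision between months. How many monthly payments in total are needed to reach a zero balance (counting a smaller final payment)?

Promo months 1–6 at r₀ = 0%/12 = 0; months 7+ at r₁ = 23.9%/12 = 0.0199167.
After month 6 (no interest yet): B = €850.00 − 6·€50.00 = €550.00.
Then at r₁ with €50.00/mo: n₂ = −ln(1 − r₁·B/P)/ln(1+r₁) ≈ 12.54 → 13 more payments.

19 months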